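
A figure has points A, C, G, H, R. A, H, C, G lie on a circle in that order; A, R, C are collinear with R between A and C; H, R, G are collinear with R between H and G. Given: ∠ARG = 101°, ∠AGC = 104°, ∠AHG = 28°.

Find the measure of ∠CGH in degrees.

1. ∠CRG = 79°  [linear pair at R on AC]
2. ∠ACG = 28°  [same arc AG]
3. ∠CGH = 73°  [△CRG]

∠CGH = 73°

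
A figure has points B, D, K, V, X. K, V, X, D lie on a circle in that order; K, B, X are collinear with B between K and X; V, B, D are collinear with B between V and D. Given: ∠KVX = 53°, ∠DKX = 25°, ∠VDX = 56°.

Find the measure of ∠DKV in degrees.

1. ∠DVX = 25°  [same arc XD]
2. ∠DXV = 99°  [△VXD]
3. ∠DKV = 81°  [cyclic KVXD, opposite ∠K+∠X]

∠DKV = 81°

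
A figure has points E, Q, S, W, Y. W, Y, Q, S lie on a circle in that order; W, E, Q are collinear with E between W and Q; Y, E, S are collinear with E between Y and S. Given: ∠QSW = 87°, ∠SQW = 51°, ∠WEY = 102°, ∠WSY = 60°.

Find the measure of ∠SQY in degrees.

∠SQY = 111°

1. ∠SYW = 51°  [same arc WS]
2. ∠SWY = 69°  [△WYS]
3. ∠SQY = 111°  [cyclic WYQS, opposite ∠W+∠Q]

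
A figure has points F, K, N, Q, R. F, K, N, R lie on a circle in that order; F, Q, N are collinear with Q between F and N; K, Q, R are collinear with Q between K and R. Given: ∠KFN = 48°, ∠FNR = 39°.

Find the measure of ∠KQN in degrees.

1. ∠FKR = 39°  [same arc FR]
2. ∠FQK = 93°  [△FQK]
3. ∠KQN = 87°  [linear pair at Q on FN]

∠KQN = 87°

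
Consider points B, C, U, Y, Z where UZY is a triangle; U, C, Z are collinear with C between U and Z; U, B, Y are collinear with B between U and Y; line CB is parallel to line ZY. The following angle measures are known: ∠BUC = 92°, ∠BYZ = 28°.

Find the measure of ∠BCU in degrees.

∠BCU = 60°

1. ∠YUZ = 92°  [C on UZ, B on UY]
2. ∠UYZ = 28°  [B on ray YU]
3. ∠UZY = 60°  [△UZY]
4. ∠BCU = 60°  [CB∥ZY, corresponding at C]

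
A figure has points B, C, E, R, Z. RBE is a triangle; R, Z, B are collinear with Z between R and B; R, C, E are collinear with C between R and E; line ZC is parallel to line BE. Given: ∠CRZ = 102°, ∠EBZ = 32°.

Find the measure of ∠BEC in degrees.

1. ∠BRE = 102°  [Z on RB, C on RE]
2. ∠EBR = 32°  [Z on ray BR]
3. ∠BER = 46°  [△RBE]
4. ∠BEC = 46°  [C on ray ER]

∠BEC = 46°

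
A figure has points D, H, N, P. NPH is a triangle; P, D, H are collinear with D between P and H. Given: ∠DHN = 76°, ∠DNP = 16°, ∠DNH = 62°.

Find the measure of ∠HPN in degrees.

1. ∠HDN = 42°  [△NDH]
2. ∠NDP = 138°  [linear pair at D on PH]
3. ∠DPN = 26°  [△NPD]
4. ∠HPN = 26°  [D on ray PH]

∠HPN = 26°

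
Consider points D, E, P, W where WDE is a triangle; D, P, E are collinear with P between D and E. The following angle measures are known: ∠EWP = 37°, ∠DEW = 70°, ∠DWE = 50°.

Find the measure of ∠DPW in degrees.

1. ∠PEW = 70°  [P on ray ED]
2. ∠EPW = 73°  [△WPE]
3. ∠DPW = 107°  [linear pair at P on DE]

∠DPW = 107°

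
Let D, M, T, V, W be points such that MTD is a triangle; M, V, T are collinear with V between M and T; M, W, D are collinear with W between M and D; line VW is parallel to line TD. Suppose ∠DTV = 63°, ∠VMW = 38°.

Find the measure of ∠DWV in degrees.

∠DWV = 101°

1. ∠DTM = 63°  [V on ray TM]
2. ∠DMT = 38°  [V on MT, W on MD]
3. ∠MDT = 79°  [△MTD]
4. ∠MWV = 79°  [VW∥TD, corresponding at W]
5. ∠DWV = 101°  [linear pair at W on MD]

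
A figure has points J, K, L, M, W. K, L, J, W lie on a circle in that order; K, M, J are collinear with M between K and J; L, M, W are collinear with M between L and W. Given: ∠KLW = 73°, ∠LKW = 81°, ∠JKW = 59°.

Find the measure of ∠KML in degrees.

∠KML = 85°

1. ∠KWL = 26°  [△KLW]
2. ∠JLW = 59°  [same arc JW]
3. ∠KJL = 26°  [same arc KL]
4. ∠JML = 95°  [△LMJ]
5. ∠KML = 85°  [linear pair at M on KJ]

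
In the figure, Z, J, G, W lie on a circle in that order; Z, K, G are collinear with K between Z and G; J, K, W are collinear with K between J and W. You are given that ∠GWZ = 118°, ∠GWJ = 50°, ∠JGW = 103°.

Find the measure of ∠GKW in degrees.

∠GKW = 95°

1. ∠GJW = 27°  [△JGW]
2. ∠GZW = 27°  [same arc GW]
3. ∠WGZ = 35°  [△ZGW]
4. ∠GKW = 95°  [△GKW]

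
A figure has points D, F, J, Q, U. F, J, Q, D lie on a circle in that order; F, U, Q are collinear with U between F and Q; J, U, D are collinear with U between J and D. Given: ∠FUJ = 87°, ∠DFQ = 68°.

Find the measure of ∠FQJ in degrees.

∠FQJ = 19°

1. ∠JUQ = 93°  [linear pair at U on FQ]
2. ∠DJQ = 68°  [same arc QD]
3. ∠FQJ = 19°  [△JUQ]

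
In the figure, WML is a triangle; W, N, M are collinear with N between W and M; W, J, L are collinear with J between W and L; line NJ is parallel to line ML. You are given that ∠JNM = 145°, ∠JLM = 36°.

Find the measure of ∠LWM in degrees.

∠LWM = 109°

1. ∠JNW = 35°  [linear pair at N on WM]
2. ∠MLW = 36°  [J on ray LW]
3. ∠LMW = 35°  [NJ∥ML, corresponding at N]
4. ∠LWM = 109°  [△WML]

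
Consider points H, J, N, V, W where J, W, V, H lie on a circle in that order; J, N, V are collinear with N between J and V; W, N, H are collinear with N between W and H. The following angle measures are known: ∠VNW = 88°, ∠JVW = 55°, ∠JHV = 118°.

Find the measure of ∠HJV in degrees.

1. ∠HNJ = 88°  [vertical angles at N]
2. ∠JHW = 55°  [same arc JW]
3. ∠HJV = 37°  [△JNH]

∠HJV = 37°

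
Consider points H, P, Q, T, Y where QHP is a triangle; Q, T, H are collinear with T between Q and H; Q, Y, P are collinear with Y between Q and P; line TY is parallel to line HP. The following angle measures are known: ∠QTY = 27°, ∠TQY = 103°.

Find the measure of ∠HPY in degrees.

1. ∠QYT = 50°  [△QTY]
2. ∠PYT = 130°  [linear pair at Y on QP]
3. ∠HPY = 50°  [TY∥HP, co-interior at P–Y]

∠HPY = 50°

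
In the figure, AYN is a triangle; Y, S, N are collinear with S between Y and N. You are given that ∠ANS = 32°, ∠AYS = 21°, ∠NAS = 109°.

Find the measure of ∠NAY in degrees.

∠NAY = 127°

1. ∠ANY = 32°  [S on ray NY]
2. ∠AYN = 21°  [S on ray YN]
3. ∠NAY = 127°  [△AYN]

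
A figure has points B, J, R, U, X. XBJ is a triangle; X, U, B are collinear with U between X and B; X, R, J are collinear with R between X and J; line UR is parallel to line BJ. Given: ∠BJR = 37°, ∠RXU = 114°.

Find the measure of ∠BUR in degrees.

1. ∠BJX = 37°  [R on ray JX]
2. ∠BXJ = 114°  [U on XB, R on XJ]
3. ∠JBX = 29°  [△XBJ]
4. ∠RUX = 29°  [UR∥BJ, corresponding at U]
5. ∠BUR = 151°  [linear pair at U on XB]

∠BUR = 151°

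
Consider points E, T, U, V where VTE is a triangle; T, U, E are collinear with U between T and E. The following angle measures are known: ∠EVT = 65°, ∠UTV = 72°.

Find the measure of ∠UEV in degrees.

1. ∠ETV = 72°  [U on ray TE]
2. ∠TEV = 43°  [△VTE]
3. ∠UEV = 43°  [U on ray ET]

∠UEV = 43°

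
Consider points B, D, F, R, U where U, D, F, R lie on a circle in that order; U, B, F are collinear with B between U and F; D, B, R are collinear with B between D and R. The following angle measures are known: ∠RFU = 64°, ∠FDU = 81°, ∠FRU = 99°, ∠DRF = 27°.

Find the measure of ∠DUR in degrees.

∠DUR = 44°

1. ∠FUR = 17°  [△UFR]
2. ∠FDR = 17°  [same arc FR]
3. ∠DFR = 136°  [△DFR]
4. ∠DUR = 44°  [cyclic UDFR, opposite ∠U+∠F]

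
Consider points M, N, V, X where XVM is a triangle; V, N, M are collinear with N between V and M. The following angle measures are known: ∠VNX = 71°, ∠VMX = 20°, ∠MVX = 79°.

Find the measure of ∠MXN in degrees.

∠MXN = 51°

1. ∠MNX = 109°  [linear pair at N on VM]
2. ∠NMX = 20°  [N on ray MV]
3. ∠MXN = 51°  [△XNM]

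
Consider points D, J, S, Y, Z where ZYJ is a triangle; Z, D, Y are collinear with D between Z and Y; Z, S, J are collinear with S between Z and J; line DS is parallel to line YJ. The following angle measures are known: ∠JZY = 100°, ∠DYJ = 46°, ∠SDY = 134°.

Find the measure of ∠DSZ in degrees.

∠DSZ = 34°

1. ∠DZS = 100°  [D on ZY, S on ZJ]
2. ∠SDZ = 46°  [linear pair at D on ZY]
3. ∠DSZ = 34°  [△ZDS]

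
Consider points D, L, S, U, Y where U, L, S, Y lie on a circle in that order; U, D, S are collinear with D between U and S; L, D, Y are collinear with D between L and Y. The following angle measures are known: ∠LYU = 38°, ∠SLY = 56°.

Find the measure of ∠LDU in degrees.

1. ∠LSU = 38°  [same arc UL]
2. ∠LDS = 86°  [△LDS]
3. ∠LDU = 94°  [linear pair at D on US]

∠LDU = 94°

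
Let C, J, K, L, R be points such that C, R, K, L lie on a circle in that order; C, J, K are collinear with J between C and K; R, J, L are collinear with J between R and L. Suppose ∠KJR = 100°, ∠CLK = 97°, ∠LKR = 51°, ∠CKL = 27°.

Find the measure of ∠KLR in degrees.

∠KLR = 73°

1. ∠CJL = 100°  [vertical angles at J]
2. ∠KJL = 80°  [linear pair at J on CK]
3. ∠KLR = 73°  [△KJL]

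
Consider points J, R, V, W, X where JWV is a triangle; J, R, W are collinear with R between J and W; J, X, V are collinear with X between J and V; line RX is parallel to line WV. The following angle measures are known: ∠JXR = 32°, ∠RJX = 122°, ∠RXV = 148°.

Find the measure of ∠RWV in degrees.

1. ∠JRX = 26°  [△JRX]
2. ∠WRX = 154°  [linear pair at R on JW]
3. ∠RWV = 26°  [RX∥WV, co-interior at W–R]

∠RWV = 26°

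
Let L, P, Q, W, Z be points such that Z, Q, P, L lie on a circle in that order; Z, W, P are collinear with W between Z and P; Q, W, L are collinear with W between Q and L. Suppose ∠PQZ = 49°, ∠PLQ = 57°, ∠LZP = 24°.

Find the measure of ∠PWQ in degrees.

1. ∠PZQ = 57°  [same arc QP]
2. ∠LQP = 24°  [same arc PL]
3. ∠QPZ = 74°  [△ZQP]
4. ∠PWQ = 82°  [△QWP]

∠PWQ = 82°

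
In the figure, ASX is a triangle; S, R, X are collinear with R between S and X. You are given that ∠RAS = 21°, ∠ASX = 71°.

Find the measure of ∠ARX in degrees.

1. ∠ASR = 71°  [R on ray SX]
2. ∠ARS = 88°  [△ASR]
3. ∠ARX = 92°  [linear pair at R on SX]

∠ARX = 92°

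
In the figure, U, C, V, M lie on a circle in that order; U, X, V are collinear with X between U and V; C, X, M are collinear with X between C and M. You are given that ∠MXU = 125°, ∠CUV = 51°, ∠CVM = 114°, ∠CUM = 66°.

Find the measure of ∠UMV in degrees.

1. ∠MXV = 55°  [linear pair at X on UV]
2. ∠CMV = 51°  [same arc CV]
3. ∠MCV = 15°  [△CVM]
4. ∠MVU = 74°  [△VXM]
5. ∠MUV = 15°  [same arc VM]
6. ∠UMV = 91°  [△UVM]

∠UMV = 91°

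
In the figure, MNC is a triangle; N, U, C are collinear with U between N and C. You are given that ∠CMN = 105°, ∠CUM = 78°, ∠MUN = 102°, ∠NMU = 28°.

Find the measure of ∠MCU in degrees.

1. ∠MNU = 50°  [△MNU]
2. ∠CNM = 50°  [U on ray NC]
3. ∠MCN = 25°  [△MNC]
4. ∠MCU = 25°  [U on ray CN]

∠MCU = 25°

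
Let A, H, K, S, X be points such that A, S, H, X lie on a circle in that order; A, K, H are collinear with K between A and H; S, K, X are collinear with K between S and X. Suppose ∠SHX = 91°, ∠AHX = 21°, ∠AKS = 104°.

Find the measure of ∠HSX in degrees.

∠HSX = 34°

1. ∠HKX = 104°  [vertical angles at K]
2. ∠HXS = 55°  [△HKX]
3. ∠HSX = 34°  [△SHX]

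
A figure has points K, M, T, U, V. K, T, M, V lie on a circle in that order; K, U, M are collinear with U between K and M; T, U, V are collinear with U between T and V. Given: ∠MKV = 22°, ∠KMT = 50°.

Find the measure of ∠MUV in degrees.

∠MUV = 72°

1. ∠KVT = 50°  [same arc KT]
2. ∠KUV = 108°  [△KUV]
3. ∠MUV = 72°  [linear pair at U on KM]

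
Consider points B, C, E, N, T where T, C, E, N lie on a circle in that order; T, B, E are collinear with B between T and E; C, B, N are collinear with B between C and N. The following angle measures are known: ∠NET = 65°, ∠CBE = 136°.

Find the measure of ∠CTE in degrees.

1. ∠NCT = 65°  [same arc TN]
2. ∠CBT = 44°  [linear pair at B on TE]
3. ∠CTE = 71°  [△TBC]

∠CTE = 71°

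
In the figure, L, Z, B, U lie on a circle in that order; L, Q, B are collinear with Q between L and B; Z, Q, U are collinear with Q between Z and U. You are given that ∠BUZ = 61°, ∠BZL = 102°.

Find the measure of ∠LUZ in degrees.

1. ∠BLZ = 61°  [same arc ZB]
2. ∠LBZ = 17°  [△LZB]
3. ∠LUZ = 17°  [same arc LZ]

∠LUZ = 17°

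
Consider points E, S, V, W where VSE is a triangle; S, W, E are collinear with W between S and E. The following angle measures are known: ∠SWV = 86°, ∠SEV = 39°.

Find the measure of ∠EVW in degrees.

1. ∠EWV = 94°  [linear pair at W on SE]
2. ∠VEW = 39°  [W on ray ES]
3. ∠EVW = 47°  [△VWE]

∠EVW = 47°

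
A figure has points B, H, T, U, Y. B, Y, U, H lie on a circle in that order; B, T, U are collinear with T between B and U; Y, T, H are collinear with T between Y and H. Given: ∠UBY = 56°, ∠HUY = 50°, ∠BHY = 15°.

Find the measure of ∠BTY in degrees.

∠BTY = 89°

1. ∠HBY = 130°  [cyclic BYUH, opposite ∠B+∠U]
2. ∠BYH = 35°  [△BYH]
3. ∠BTY = 89°  [△BTY]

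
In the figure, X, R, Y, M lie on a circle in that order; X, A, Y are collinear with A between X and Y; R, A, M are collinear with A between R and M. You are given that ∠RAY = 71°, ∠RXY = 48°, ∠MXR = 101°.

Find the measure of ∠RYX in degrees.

∠RYX = 56°

1. ∠RAX = 109°  [linear pair at A on XY]
2. ∠MRX = 23°  [△XAR]
3. ∠RMX = 56°  [△XRM]
4. ∠RYX = 56°  [same arc XR]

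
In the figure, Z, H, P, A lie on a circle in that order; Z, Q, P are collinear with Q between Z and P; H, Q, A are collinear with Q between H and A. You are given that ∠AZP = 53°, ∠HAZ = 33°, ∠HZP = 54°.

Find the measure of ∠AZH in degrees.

∠AZH = 107°

1. ∠AHP = 53°  [same arc PA]
2. ∠HAP = 54°  [same arc HP]
3. ∠APH = 73°  [△HPA]
4. ∠AZH = 107°  [cyclic ZHPA, opposite ∠Z+∠P]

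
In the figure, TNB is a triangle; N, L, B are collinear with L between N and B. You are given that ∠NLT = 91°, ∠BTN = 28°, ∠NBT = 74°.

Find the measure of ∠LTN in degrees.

1. ∠BNT = 78°  [△TNB]
2. ∠LNT = 78°  [L on ray NB]
3. ∠LTN = 11°  [△TNL]

∠LTN = 11°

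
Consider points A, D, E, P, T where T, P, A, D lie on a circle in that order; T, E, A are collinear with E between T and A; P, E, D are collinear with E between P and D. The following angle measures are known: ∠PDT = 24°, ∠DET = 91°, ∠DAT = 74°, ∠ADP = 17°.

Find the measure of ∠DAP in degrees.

∠DAP = 98°

1. ∠PAT = 24°  [same arc TP]
2. ∠AEP = 91°  [vertical angles at E]
3. ∠APD = 65°  [△PEA]
4. ∠DAP = 98°  [△PAD]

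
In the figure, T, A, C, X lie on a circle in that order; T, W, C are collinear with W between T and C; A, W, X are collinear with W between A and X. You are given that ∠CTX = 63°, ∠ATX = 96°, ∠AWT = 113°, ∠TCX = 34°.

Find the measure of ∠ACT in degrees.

1. ∠CAX = 63°  [same arc CX]
2. ∠AWC = 67°  [linear pair at W on TC]
3. ∠ACT = 50°  [△AWC]

∠ACT = 50°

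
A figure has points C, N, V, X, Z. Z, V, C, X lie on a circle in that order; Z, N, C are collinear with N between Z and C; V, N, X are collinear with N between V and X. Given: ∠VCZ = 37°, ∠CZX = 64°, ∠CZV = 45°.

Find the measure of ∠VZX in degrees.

∠VZX = 109°

1. ∠CVX = 64°  [same arc CX]
2. ∠CXV = 45°  [same arc VC]
3. ∠VCX = 71°  [△VCX]
4. ∠VZX = 109°  [cyclic ZVCX, opposite ∠Z+∠C]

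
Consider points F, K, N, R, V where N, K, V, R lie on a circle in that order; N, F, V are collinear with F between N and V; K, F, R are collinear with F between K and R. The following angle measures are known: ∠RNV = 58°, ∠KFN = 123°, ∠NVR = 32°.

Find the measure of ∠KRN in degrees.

1. ∠RKV = 58°  [same arc VR]
2. ∠KFV = 57°  [linear pair at F on NV]
3. ∠KVN = 65°  [△KFV]
4. ∠KRN = 65°  [same arc NK]

∠KRN = 65°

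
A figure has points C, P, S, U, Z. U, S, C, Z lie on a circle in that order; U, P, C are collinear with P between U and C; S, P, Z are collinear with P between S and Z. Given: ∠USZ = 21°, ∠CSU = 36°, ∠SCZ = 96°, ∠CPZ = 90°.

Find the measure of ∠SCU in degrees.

1. ∠SUZ = 84°  [cyclic USCZ, opposite ∠U+∠C]
2. ∠SZU = 75°  [△USZ]
3. ∠SCU = 75°  [same arc US]

∠SCU = 75°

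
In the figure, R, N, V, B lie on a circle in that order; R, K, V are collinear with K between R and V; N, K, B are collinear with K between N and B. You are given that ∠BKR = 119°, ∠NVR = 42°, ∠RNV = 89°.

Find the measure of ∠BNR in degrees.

1. ∠NKV = 119°  [vertical angles at K]
2. ∠NRV = 49°  [△RNV]
3. ∠NKR = 61°  [linear pair at K on RV]
4. ∠BNR = 70°  [△RKN]

∠BNR = 70°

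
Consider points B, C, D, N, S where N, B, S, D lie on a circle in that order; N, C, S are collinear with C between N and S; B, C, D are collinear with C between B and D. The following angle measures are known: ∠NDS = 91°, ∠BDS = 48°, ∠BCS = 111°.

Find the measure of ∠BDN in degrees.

1. ∠NBS = 89°  [cyclic NBSD, opposite ∠B+∠D]
2. ∠BNS = 48°  [same arc BS]
3. ∠BSN = 43°  [△NBS]
4. ∠BDN = 43°  [same arc NB]

∠BDN = 43°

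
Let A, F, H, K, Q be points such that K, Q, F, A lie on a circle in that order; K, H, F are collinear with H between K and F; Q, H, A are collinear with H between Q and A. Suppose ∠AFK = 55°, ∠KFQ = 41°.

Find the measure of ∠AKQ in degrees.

1. ∠AQK = 55°  [same arc KA]
2. ∠KAQ = 41°  [same arc KQ]
3. ∠AKQ = 84°  [△KQA]

∠AKQ = 84°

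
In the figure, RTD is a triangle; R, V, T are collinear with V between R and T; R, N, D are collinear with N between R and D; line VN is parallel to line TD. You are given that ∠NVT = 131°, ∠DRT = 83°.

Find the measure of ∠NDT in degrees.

∠NDT = 48°

1. ∠NVR = 49°  [linear pair at V on RT]
2. ∠NRV = 83°  [V on RT, N on RD]
3. ∠RNV = 48°  [△RVN]
4. ∠DNV = 132°  [linear pair at N on RD]
5. ∠NDT = 48°  [VN∥TD, co-interior at D–N]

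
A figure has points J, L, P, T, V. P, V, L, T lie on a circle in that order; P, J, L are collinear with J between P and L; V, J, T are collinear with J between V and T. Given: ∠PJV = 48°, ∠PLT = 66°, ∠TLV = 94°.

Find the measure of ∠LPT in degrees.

∠LPT = 20°

1. ∠LJT = 48°  [vertical angles at J]
2. ∠LTV = 66°  [△LJT]
3. ∠LVT = 20°  [△VLT]
4. ∠LPT = 20°  [same arc LT]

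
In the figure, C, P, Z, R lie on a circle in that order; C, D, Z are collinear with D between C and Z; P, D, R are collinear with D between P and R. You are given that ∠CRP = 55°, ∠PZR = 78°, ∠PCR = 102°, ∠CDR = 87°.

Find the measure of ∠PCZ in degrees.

∠PCZ = 64°

1. ∠CPR = 23°  [△CPR]
2. ∠PDZ = 87°  [vertical angles at D]
3. ∠CDP = 93°  [linear pair at D on CZ]
4. ∠PCZ = 64°  [△CDP]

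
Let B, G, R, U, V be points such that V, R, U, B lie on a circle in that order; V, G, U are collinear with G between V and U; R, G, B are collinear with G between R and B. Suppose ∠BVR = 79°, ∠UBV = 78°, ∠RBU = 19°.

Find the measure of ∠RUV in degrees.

1. ∠URV = 102°  [cyclic VRUB, opposite ∠R+∠B]
2. ∠RVU = 19°  [same arc RU]
3. ∠RUV = 59°  [△VRU]

∠RUV = 59°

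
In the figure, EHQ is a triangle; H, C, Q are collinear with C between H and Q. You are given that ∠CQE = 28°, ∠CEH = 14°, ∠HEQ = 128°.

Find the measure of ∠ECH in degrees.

1. ∠EQH = 28°  [C on ray QH]
2. ∠EHQ = 24°  [△EHQ]
3. ∠CHE = 24°  [C on ray HQ]
4. ∠ECH = 142°  [△EHC]

∠ECH = 142°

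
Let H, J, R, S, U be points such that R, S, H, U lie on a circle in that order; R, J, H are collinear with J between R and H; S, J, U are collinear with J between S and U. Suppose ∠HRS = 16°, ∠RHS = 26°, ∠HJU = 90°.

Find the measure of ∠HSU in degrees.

∠HSU = 64°

1. ∠RUS = 26°  [same arc RS]
2. ∠RJU = 90°  [linear pair at J on RH]
3. ∠HRU = 64°  [△RJU]
4. ∠HSU = 64°  [same arc HU]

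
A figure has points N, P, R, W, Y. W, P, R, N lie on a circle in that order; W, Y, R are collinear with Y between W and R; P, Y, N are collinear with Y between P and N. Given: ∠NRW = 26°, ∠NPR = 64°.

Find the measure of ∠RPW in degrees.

1. ∠NWR = 64°  [same arc RN]
2. ∠RNW = 90°  [△WRN]
3. ∠RPW = 90°  [cyclic WPRN, opposite ∠P+∠N]

∠RPW = 90°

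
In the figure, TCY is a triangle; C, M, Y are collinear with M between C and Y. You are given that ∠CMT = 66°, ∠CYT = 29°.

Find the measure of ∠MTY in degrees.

∠MTY = 37°

1. ∠TMY = 114°  [linear pair at M on CY]
2. ∠MYT = 29°  [M on ray YC]
3. ∠MTY = 37°  [△TMY]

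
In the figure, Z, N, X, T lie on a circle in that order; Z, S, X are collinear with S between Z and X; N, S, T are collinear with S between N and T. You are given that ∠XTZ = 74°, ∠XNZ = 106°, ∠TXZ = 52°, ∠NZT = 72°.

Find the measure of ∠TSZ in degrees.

1. ∠TZX = 54°  [△ZXT]
2. ∠TNZ = 52°  [same arc ZT]
3. ∠NTZ = 56°  [△ZNT]
4. ∠TSZ = 70°  [△ZST]

∠TSZ = 70°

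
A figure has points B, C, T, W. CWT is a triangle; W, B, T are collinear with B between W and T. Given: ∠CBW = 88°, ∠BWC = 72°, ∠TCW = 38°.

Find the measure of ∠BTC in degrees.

∠BTC = 70°

1. ∠CWT = 72°  [B on ray WT]
2. ∠CTW = 70°  [△CWT]
3. ∠BTC = 70°  [B on ray TW]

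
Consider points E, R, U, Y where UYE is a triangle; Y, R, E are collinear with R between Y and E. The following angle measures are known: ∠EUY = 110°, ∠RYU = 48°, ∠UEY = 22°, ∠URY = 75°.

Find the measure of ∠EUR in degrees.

1. ∠REU = 22°  [R on ray EY]
2. ∠ERU = 105°  [linear pair at R on YE]
3. ∠EUR = 53°  [△URE]

∠EUR = 53°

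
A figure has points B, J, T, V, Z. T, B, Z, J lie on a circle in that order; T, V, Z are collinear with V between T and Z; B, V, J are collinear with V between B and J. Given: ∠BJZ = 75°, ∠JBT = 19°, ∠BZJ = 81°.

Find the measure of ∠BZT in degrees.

∠BZT = 62°

1. ∠BTZ = 75°  [same arc BZ]
2. ∠JBZ = 24°  [△BZJ]
3. ∠BVT = 86°  [△TVB]
4. ∠BVZ = 94°  [linear pair at V on TZ]
5. ∠BZT = 62°  [△BVZ]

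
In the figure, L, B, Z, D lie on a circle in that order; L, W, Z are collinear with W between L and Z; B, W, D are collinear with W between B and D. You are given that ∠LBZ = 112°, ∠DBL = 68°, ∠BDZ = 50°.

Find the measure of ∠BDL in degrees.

1. ∠LDZ = 68°  [cyclic LBZD, opposite ∠B+∠D]
2. ∠DZL = 68°  [same arc LD]
3. ∠DWZ = 62°  [△ZWD]
4. ∠DLZ = 44°  [△LZD]
5. ∠DWL = 118°  [linear pair at W on LZ]
6. ∠BDL = 18°  [△LWD]

∠BDL = 18°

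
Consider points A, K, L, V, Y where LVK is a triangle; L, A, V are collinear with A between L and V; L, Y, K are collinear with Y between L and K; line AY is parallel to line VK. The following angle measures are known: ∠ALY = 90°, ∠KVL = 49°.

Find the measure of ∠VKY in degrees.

1. ∠KLV = 90°  [A on LV, Y on LK]
2. ∠LKV = 41°  [△LVK]
3. ∠VKY = 41°  [Y on ray KL]

∠VKY = 41°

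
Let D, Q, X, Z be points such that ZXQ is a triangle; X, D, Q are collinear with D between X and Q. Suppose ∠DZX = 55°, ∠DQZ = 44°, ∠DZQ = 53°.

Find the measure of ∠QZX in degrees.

∠QZX = 108°

1. ∠QDZ = 83°  [△ZDQ]
2. ∠XQZ = 44°  [D on ray QX]
3. ∠XDZ = 97°  [linear pair at D on XQ]
4. ∠DXZ = 28°  [△ZXD]
5. ∠QXZ = 28°  [D on ray XQ]
6. ∠QZX = 108°  [△ZXQ]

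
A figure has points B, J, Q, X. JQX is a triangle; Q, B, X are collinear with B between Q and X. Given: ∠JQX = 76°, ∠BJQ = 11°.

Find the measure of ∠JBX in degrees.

1. ∠BQJ = 76°  [B on ray QX]
2. ∠JBQ = 93°  [△JQB]
3. ∠JBX = 87°  [linear pair at B on QX]

∠JBX = 87°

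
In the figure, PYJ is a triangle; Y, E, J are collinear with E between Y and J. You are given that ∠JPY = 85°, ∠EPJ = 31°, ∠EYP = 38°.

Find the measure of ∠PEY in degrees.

1. ∠JYP = 38°  [E on ray YJ]
2. ∠PJY = 57°  [△PYJ]
3. ∠EJP = 57°  [E on ray JY]
4. ∠JEP = 92°  [△PEJ]
5. ∠PEY = 88°  [linear pair at E on YJ]

∠PEY = 88°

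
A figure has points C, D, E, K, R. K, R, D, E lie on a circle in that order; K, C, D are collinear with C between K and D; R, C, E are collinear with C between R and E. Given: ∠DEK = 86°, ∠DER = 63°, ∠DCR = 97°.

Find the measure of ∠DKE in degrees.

∠DKE = 60°

1. ∠DRK = 94°  [cyclic KRDE, opposite ∠R+∠E]
2. ∠DKR = 63°  [same arc RD]
3. ∠ECK = 97°  [vertical angles at C]
4. ∠KDR = 23°  [△KRD]
5. ∠KER = 23°  [same arc KR]
6. ∠DKE = 60°  [△KCE]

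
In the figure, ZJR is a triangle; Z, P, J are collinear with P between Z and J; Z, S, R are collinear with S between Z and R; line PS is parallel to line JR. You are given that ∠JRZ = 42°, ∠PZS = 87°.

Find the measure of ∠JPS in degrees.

1. ∠PSZ = 42°  [PS∥JR, corresponding at S]
2. ∠SPZ = 51°  [△ZPS]
3. ∠JPS = 129°  [linear pair at P on ZJ]

∠JPS = 129°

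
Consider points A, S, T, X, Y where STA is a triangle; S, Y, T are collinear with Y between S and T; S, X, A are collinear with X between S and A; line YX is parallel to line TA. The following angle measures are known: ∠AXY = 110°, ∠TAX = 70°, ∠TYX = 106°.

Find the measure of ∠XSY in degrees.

1. ∠SXY = 70°  [linear pair at X on SA]
2. ∠SYX = 74°  [linear pair at Y on ST]
3. ∠XSY = 36°  [△SYX]

∠XSY = 36°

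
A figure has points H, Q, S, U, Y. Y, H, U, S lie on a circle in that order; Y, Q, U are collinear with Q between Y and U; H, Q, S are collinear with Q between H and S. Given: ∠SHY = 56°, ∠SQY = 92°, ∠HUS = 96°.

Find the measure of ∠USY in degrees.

∠USY = 76°

1. ∠SUY = 56°  [same arc YS]
2. ∠HYS = 84°  [cyclic YHUS, opposite ∠Y+∠U]
3. ∠HSY = 40°  [△YHS]
4. ∠SYU = 48°  [△YQS]
5. ∠USY = 76°  [△YUS]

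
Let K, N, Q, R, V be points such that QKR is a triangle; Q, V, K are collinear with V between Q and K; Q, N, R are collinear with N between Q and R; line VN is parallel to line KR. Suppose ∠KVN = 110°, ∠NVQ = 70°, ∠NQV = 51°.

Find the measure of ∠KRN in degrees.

∠KRN = 59°

1. ∠QNV = 59°  [△QVN]
2. ∠RNV = 121°  [linear pair at N on QR]
3. ∠KRN = 59°  [VN∥KR, co-interior at R–N]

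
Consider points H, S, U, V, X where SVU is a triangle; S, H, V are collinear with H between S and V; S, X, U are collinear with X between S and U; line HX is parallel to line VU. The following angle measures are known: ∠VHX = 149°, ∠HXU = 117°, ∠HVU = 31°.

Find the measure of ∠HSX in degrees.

∠HSX = 86°

1. ∠SHX = 31°  [linear pair at H on SV]
2. ∠HXS = 63°  [linear pair at X on SU]
3. ∠HSX = 86°  [△SHX]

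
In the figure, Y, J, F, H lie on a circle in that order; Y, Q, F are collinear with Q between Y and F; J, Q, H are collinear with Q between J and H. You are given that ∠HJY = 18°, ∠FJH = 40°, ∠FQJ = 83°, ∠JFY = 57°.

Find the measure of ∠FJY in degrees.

∠FJY = 58°

1. ∠HFY = 18°  [same arc YH]
2. ∠FYH = 40°  [same arc FH]
3. ∠FHY = 122°  [△YFH]
4. ∠FJY = 58°  [cyclic YJFH, opposite ∠J+∠H]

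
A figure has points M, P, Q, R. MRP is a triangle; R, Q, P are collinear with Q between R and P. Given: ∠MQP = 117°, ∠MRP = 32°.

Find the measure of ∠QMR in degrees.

1. ∠MQR = 63°  [linear pair at Q on RP]
2. ∠MRQ = 32°  [Q on ray RP]
3. ∠QMR = 85°  [△MRQ]

∠QMR = 85°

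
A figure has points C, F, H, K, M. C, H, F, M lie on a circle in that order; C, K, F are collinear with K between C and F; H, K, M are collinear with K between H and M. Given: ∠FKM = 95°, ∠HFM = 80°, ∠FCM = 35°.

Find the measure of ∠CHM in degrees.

∠CHM = 20°

1. ∠CKM = 85°  [linear pair at K on CF]
2. ∠HCM = 100°  [cyclic CHFM, opposite ∠C+∠F]
3. ∠CMH = 60°  [△CKM]
4. ∠CHM = 20°  [△CHM]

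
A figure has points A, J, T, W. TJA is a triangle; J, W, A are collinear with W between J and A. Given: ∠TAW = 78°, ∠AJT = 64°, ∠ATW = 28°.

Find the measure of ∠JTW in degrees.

∠JTW = 10°

1. ∠AWT = 74°  [△TWA]
2. ∠TJW = 64°  [W on ray JA]
3. ∠JWT = 106°  [linear pair at W on JA]
4. ∠JTW = 10°  [△TJW]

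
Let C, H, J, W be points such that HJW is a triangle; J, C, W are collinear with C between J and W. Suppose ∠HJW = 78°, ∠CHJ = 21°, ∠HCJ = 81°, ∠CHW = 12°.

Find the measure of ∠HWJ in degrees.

1. ∠HCW = 99°  [linear pair at C on JW]
2. ∠CWH = 69°  [△HCW]
3. ∠HWJ = 69°  [C on ray WJ]

∠HWJ = 69°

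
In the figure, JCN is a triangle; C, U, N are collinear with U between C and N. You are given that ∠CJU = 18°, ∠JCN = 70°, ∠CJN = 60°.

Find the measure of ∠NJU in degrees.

1. ∠CNJ = 50°  [△JCN]
2. ∠JCU = 70°  [U on ray CN]
3. ∠JNU = 50°  [U on ray NC]
4. ∠CUJ = 92°  [△JCU]
5. ∠JUN = 88°  [linear pair at U on CN]
6. ∠NJU = 42°  [△JUN]

∠NJU = 42°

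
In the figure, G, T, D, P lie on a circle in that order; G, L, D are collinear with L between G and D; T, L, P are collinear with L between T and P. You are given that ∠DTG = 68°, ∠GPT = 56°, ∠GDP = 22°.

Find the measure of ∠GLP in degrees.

1. ∠DPG = 112°  [cyclic GTDP, opposite ∠T+∠P]
2. ∠DGP = 46°  [△GDP]
3. ∠GLP = 78°  [△GLP]

∠GLP = 78°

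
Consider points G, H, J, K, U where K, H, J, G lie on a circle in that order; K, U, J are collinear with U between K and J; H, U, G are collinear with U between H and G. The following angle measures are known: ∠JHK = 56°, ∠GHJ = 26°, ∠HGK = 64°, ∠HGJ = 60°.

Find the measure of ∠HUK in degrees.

1. ∠HJK = 64°  [same arc KH]
2. ∠HUJ = 90°  [△HUJ]
3. ∠HUK = 90°  [linear pair at U on KJ]

∠HUK = 90°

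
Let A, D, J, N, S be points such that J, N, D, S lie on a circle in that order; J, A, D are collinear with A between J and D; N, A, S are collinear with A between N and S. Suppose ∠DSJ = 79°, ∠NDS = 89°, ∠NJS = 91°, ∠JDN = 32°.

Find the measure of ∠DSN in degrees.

∠DSN = 47°

1. ∠DNJ = 101°  [cyclic JNDS, opposite ∠N+∠S]
2. ∠DJN = 47°  [△JND]
3. ∠DSN = 47°  [same arc ND]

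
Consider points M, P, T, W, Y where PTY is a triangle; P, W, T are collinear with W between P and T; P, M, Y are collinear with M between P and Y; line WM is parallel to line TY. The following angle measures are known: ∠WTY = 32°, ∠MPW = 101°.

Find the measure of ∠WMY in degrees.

∠WMY = 133°

1. ∠PTY = 32°  [W on ray TP]
2. ∠TPY = 101°  [W on PT, M on PY]
3. ∠PYT = 47°  [△PTY]
4. ∠PMW = 47°  [WM∥TY, corresponding at M]
5. ∠WMY = 133°  [linear pair at M on PY]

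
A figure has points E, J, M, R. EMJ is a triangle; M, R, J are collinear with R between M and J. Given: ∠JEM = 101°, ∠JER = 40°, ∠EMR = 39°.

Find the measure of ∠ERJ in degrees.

∠ERJ = 100°

1. ∠EMJ = 39°  [R on ray MJ]
2. ∠EJM = 40°  [△EMJ]
3. ∠EJR = 40°  [R on ray JM]
4. ∠ERJ = 100°  [△ERJ]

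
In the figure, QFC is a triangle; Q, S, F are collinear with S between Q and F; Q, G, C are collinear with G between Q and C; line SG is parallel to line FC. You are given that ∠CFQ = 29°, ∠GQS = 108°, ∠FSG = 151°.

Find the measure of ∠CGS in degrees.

1. ∠GSQ = 29°  [SG∥FC, corresponding at S]
2. ∠QGS = 43°  [△QSG]
3. ∠CGS = 137°  [linear pair at G on QC]

∠CGS = 137°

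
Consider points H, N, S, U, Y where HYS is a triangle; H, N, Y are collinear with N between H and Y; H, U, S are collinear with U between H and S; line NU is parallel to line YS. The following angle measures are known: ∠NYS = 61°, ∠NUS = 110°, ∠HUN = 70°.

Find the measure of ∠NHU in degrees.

1. ∠HYS = 61°  [N on ray YH]
2. ∠HSY = 70°  [NU∥YS, corresponding at U]
3. ∠SHY = 49°  [△HYS]
4. ∠NHU = 49°  [N on HY, U on HS]

∠NHU = 49°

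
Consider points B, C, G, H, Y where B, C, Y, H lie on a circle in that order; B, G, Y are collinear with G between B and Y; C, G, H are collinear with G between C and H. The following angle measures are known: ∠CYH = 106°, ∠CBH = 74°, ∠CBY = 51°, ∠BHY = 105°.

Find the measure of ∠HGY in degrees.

∠HGY = 77°

1. ∠CHY = 51°  [same arc CY]
2. ∠HCY = 23°  [△CYH]
3. ∠HBY = 23°  [same arc YH]
4. ∠BYH = 52°  [△BYH]
5. ∠HGY = 77°  [△YGH]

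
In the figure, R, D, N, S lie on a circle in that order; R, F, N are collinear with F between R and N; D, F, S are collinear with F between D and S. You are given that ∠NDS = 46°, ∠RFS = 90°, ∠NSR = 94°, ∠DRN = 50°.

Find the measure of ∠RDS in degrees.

1. ∠NRS = 46°  [same arc NS]
2. ∠RNS = 40°  [△RNS]
3. ∠RDS = 40°  [same arc RS]

∠RDS = 40°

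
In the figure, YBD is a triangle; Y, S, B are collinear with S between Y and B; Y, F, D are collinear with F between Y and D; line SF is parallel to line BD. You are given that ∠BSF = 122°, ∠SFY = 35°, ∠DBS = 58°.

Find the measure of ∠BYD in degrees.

1. ∠FSY = 58°  [linear pair at S on YB]
2. ∠FYS = 87°  [△YSF]
3. ∠BYD = 87°  [S on YB, F on YD]

∠BYD = 87°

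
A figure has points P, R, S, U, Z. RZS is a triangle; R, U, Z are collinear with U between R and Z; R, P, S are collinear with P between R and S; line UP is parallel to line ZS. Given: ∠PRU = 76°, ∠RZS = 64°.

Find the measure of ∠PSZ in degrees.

∠PSZ = 40°

1. ∠SRZ = 76°  [U on RZ, P on RS]
2. ∠RSZ = 40°  [△RZS]
3. ∠PSZ = 40°  [P on ray SR]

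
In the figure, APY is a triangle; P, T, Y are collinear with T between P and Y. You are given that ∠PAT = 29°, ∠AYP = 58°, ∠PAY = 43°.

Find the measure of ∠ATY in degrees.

∠ATY = 108°

1. ∠APY = 79°  [△APY]
2. ∠APT = 79°  [T on ray PY]
3. ∠ATP = 72°  [△APT]
4. ∠ATY = 108°  [linear pair at T on PY]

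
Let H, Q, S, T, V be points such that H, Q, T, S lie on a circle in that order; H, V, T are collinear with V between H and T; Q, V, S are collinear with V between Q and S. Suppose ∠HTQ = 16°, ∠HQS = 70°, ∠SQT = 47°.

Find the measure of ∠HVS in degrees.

1. ∠HSQ = 16°  [same arc HQ]
2. ∠SHT = 47°  [same arc TS]
3. ∠HVS = 117°  [△HVS]

∠HVS = 117°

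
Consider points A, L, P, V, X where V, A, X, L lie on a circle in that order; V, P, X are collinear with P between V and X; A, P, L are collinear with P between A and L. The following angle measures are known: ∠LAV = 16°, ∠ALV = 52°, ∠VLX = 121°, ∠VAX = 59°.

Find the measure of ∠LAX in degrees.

∠LAX = 43°

1. ∠LXV = 16°  [same arc VL]
2. ∠LVX = 43°  [△VXL]
3. ∠LAX = 43°  [same arc XL]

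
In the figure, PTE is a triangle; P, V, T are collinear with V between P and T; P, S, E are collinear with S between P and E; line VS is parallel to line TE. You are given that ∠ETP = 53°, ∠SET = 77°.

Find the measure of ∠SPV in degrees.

1. ∠PET = 77°  [S on ray EP]
2. ∠EPT = 50°  [△PTE]
3. ∠SPV = 50°  [V on PT, S on PE]

∠SPV = 50°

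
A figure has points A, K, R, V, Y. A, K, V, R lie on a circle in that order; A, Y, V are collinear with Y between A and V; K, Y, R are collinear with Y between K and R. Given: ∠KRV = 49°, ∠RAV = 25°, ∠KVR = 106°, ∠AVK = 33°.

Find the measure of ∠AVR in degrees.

1. ∠KAR = 74°  [cyclic AKVR, opposite ∠A+∠V]
2. ∠ARK = 33°  [same arc AK]
3. ∠AKR = 73°  [△AKR]
4. ∠AVR = 73°  [same arc AR]

∠AVR = 73°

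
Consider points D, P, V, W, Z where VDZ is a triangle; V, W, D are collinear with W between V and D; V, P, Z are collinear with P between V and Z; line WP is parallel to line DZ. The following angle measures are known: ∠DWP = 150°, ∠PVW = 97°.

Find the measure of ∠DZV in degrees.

∠DZV = 53°

1. ∠PWV = 30°  [linear pair at W on VD]
2. ∠VPW = 53°  [△VWP]
3. ∠DZV = 53°  [WP∥DZ, corresponding at P]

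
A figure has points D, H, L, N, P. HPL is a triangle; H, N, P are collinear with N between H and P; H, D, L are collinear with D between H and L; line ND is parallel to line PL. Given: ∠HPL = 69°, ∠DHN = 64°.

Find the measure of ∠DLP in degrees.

∠DLP = 47°

1. ∠DNH = 69°  [ND∥PL, corresponding at N]
2. ∠HDN = 47°  [△HND]
3. ∠LDN = 133°  [linear pair at D on HL]
4. ∠DLP = 47°  [ND∥PL, co-interior at L–D]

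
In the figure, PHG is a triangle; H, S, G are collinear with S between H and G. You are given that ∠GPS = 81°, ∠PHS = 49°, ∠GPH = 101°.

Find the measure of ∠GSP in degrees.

∠GSP = 69°

1. ∠GHP = 49°  [S on ray HG]
2. ∠HGP = 30°  [△PHG]
3. ∠PGS = 30°  [S on ray GH]
4. ∠GSP = 69°  [△PSG]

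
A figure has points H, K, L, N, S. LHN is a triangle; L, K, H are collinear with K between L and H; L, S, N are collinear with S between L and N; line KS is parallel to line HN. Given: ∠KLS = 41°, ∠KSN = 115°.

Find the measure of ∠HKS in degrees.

∠HKS = 106°

1. ∠KSL = 65°  [linear pair at S on LN]
2. ∠LKS = 74°  [△LKS]
3. ∠HKS = 106°  [linear pair at K on LH]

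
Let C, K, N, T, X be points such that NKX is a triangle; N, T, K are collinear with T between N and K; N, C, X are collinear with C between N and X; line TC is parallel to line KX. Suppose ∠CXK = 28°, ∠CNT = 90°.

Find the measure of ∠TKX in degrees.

∠TKX = 62°

1. ∠KXN = 28°  [C on ray XN]
2. ∠KNX = 90°  [T on NK, C on NX]
3. ∠NKX = 62°  [△NKX]
4. ∠TKX = 62°  [T on ray KN]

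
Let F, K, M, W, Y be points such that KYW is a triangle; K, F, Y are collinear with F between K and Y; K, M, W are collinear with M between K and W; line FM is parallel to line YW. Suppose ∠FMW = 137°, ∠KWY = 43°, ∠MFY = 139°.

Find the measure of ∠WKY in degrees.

∠WKY = 96°

1. ∠FMK = 43°  [linear pair at M on KW]
2. ∠KFM = 41°  [linear pair at F on KY]
3. ∠FKM = 96°  [△KFM]
4. ∠WKY = 96°  [F on KY, M on KW]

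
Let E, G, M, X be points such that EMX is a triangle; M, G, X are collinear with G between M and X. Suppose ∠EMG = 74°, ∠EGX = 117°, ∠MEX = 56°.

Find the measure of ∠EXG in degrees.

1. ∠EMX = 74°  [G on ray MX]
2. ∠EXM = 50°  [△EMX]
3. ∠EXG = 50°  [G on ray XM]

∠EXG = 50°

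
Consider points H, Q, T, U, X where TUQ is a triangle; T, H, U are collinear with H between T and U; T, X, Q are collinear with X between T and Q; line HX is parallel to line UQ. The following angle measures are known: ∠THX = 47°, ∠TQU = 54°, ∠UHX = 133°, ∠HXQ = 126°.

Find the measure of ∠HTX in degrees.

∠HTX = 79°

1. ∠QUT = 47°  [HX∥UQ, corresponding at H]
2. ∠QTU = 79°  [△TUQ]
3. ∠HTX = 79°  [H on TU, X on TQ]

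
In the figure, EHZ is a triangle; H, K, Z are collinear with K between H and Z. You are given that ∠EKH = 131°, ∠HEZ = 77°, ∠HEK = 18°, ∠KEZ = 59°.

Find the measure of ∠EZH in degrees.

1. ∠EKZ = 49°  [linear pair at K on HZ]
2. ∠EZK = 72°  [△EKZ]
3. ∠EZH = 72°  [K on ray ZH]

∠EZH = 72°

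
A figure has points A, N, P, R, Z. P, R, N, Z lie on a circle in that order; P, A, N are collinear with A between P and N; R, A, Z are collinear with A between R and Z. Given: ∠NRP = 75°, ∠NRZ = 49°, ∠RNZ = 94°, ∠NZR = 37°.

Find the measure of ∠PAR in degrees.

1. ∠NZP = 105°  [cyclic PRNZ, opposite ∠R+∠Z]
2. ∠NPZ = 49°  [same arc NZ]
3. ∠NPR = 37°  [same arc RN]
4. ∠PNZ = 26°  [△PNZ]
5. ∠PRZ = 26°  [same arc PZ]
6. ∠PAR = 117°  [△PAR]

∠PAR = 117°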